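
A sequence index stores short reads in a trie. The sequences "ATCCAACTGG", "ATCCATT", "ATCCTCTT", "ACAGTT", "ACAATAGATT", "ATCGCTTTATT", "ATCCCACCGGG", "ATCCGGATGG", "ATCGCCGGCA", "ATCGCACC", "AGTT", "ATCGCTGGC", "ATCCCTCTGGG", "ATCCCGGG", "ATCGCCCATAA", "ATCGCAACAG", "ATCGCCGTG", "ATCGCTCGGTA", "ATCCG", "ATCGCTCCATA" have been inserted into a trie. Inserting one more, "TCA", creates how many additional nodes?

No existing word starts with "T", so every character of "TCA" needs a new node.
3 − 0 = 3 new nodes.

3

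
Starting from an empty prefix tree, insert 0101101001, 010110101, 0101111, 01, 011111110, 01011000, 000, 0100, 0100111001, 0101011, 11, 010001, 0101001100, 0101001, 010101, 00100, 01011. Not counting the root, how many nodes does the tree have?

46

Insert word by word; a character creates a node only if that edge doesn't already exist:
  "0101101001" → 10 new (0, 1, 0, 1, 1, 0, 1, 0, 0, 1)
  "010110101" → prefix "01011010" already present; 1 new (1)
  "0101111" → prefix "01011" already present; 2 new (1, 1)
  "01" → prefix "01" already present; 0 new (none)
  "011111110" → prefix "01" already present; 7 new (1, 1, 1, 1, 1, 1, 0)
  "01011000" → prefix "010110" already present; 2 new (0, 0)
  "000" → prefix "0" already present; 2 new (0, 0)
  "0100" → prefix "010" already present; 1 new (0)
  "0100111001" → prefix "0100" already present; 6 new (1, 1, 1, 0, 0, 1)
  "0101011" → prefix "0101" already present; 3 new (0, 1, 1)
  "11" → 2 new (1, 1)
  "010001" → prefix "0100" already present; 2 new (0, 1)
  "0101001100" → prefix "01010" already present; 5 new (0, 1, 1, 0, 0)
  "0101001" → prefix "0101001" already present; 0 new (none)
  "010101" → prefix "010101" already present; 0 new (none)
  "00100" → prefix "00" already present; 3 new (1, 0, 0)
  "01011" → prefix "01011" already present; 0 new (none)
Total nodes = 10 + 1 + 2 + 0 + 7 + 2 + 2 + 1 + 6 + 3 + 2 + 2 + 5 + 0 + 0 + 3 + 0 = 46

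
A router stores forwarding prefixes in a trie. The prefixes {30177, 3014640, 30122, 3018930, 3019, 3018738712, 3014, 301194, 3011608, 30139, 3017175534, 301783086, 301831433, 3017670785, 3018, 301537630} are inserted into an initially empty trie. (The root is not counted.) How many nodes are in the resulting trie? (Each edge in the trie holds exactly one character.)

58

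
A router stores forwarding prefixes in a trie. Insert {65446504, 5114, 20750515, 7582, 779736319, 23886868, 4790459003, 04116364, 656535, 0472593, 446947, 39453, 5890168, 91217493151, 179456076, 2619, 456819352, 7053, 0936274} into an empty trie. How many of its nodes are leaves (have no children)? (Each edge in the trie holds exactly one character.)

Leaves are exactly the stored words that no other stored word extends.
Those words: "04116364", "0472593", "0936274", "179456076", "20750515", "23886868", "2619", "39453", "446947", "456819352", "4790459003", "5114", "5890168", "65446504", "656535", "7053", "7582", "779736319", "91217493151"
Leaf count: 19

19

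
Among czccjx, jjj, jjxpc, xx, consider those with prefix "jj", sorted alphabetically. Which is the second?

DFS of the "jj" subtree visits, in order: "jjj", "jjxpc"
The 2nd is jjxpc.

jjxpc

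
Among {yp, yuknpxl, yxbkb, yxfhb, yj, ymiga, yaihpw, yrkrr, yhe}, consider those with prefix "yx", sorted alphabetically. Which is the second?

yxfhb

Filter for "yx…" and sort: "yxbkb", "yxfhb"
Position 2: yxfhb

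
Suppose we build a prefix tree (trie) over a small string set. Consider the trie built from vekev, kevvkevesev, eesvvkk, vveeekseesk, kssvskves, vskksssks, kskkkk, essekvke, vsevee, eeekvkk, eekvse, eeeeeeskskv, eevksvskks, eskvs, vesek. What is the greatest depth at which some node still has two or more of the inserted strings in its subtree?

3

Look for the deepest trie node that still has at least two words in its subtree.
"eeeeeeskskv" and "eeekvkk" agree on "eee" (3 characters) before diverging; nothing deeper is shared.
Longest shared-prefix length: 3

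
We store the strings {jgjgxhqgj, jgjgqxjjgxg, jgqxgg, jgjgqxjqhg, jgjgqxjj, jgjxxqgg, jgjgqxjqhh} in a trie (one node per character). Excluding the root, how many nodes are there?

29

Trie structure (* marks end of a word):
(root)
└─ j
   └─ g
      ├─ j
      │  ├─ g
      │  │  ├─ q
      │  │  │  └─ x
      │  │  │     └─ j
      │  │  │        ├─ j *
      │  │  │        │  └─ g
      │  │  │        │     └─ x
      │  │  │        │        └─ g *
      │  │  │        └─ q
      │  │  │           └─ h
      │  │  │              ├─ g *
      │  │  │              └─ h *
      │  │  └─ x
      │  │     └─ h
      │  │        └─ q
      │  │           └─ g
      │  │              └─ j *
      │  └─ x
      │     └─ x
      │        └─ q
      │           └─ g
      │              └─ g *
      └─ q
         └─ x
            └─ g
               └─ g *
Counting every labelled node above: 29.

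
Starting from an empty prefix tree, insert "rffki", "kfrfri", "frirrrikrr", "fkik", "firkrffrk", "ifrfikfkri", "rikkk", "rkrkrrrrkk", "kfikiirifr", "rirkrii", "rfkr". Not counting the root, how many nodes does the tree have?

Insert word by word; a character creates a node only if that edge doesn't already exist:
  "rffki" → 5 new (r, f, f, k, i)
  "kfrfri" → 6 new (k, f, r, f, r, i)
  "frirrrikrr" → 10 new (f, r, i, r, r, r, i, k, r, r)
  "fkik" → prefix "f" already present; 3 new (k, i, k)
  "firkrffrk" → prefix "f" already present; 8 new (i, r, k, r, f, f, r, k)
  "ifrfikfkri" → 10 new (i, f, r, f, i, k, f, k, r, i)
  "rikkk" → prefix "r" already present; 4 new (i, k, k, k)
  "rkrkrrrrkk" → prefix "r" already present; 9 new (k, r, k, r, r, r, r, k, k)
  "kfikiirifr" → prefix "kf" already present; 8 new (i, k, i, i, r, i, f, r)
  "rirkrii" → prefix "ri" already present; 5 new (r, k, r, i, i)
  "rfkr" → prefix "rf" already present; 2 new (k, r)
Total nodes = 5 + 6 + 10 + 3 + 8 + 10 + 4 + 9 + 8 + 5 + 2 = 70

70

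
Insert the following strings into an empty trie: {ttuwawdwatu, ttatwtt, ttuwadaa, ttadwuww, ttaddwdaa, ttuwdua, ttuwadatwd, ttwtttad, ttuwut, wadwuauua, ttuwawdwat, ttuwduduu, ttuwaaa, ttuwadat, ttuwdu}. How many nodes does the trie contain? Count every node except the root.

Count nodes per top-level branch (shared prefixes stored once):
  't'-branch (ttaddwdaa, ttadwuww, ttatwtt, ttuwaaa, ttuwadaa, ttuwadat, ttuwadatwd, ttuwawdwat, ttuwawdwatu, ttuwdu, ttuwdua, ttuwduduu, ttuwut, ttwtttad): 48 nodes
  'w'-branch (wadwuauua): 9 nodes
Sum: 57

57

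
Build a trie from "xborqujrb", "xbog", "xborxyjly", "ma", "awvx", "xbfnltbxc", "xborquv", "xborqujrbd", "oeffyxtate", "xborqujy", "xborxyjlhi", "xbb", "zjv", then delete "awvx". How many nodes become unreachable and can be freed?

Walk "awvx" from the leaf back toward the root, removing each node that no remaining word uses.
No other word shares any prefix with "awvx", so all 4 of its nodes go.
Nodes removed: 4

4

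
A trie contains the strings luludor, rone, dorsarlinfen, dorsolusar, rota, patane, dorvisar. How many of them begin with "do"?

3

Walk to "do"; the words in its subtree are exactly those with that prefix.
Matches: "dorsarlinfen", "dorsolusar", "dorvisar"
Count: 3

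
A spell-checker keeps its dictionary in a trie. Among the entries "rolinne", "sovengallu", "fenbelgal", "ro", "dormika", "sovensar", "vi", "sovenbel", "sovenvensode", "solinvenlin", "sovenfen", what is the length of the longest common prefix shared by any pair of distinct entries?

5

Look for the deepest trie node that still has at least two words in its subtree.
e.g. "sovenbel" and "sovenfen" share the prefix "soven" of length 5; no pair shares a longer one.
Longest shared-prefix length: 5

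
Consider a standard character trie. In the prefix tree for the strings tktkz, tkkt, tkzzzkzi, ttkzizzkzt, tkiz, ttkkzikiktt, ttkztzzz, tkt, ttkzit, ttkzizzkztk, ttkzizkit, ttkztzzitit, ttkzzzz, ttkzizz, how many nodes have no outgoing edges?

A leaf is a node with no children — equivalently, the end of a word that is not a proper prefix of any other stored word.
Those words: "tkiz", "tkkt", "tktkz", "tkzzzkzi", "ttkkzikiktt", "ttkzit", "ttkzizkit", "ttkzizzkztk", "ttkztzzitit", "ttkztzzz", "ttkzzzz"
Leaf count: 11

11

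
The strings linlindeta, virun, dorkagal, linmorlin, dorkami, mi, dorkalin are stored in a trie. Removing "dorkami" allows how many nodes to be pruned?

Walk "dorkami" from the leaf back toward the root, removing each node that no remaining word uses.
The suffix "mi" (2 nodes) is used only by "dorkami"; the node for "dorka" still has the child "g", so pruning stops there.
Nodes removed: 2

2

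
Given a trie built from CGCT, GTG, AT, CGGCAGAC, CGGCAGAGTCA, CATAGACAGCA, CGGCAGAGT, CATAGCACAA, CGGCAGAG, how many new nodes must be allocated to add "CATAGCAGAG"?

"CATAGCA" is already a path in the trie; the remaining "GAG" must be added.
Each of the 3 remaining characters creates one node.

3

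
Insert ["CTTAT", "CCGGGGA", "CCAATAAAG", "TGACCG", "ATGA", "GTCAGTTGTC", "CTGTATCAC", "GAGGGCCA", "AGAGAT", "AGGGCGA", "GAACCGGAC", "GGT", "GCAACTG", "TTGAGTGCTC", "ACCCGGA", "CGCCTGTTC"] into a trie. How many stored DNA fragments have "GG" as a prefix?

1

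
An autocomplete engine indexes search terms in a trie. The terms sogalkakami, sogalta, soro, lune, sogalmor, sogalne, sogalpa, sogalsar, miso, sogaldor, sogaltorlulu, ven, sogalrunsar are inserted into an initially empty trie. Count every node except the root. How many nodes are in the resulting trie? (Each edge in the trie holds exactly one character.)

51

Count nodes per top-level branch (shared prefixes stored once):
  'l'-branch (lune): 4 nodes
  'm'-branch (miso): 4 nodes
  's'-branch (sogaldor, sogalkakami, sogalmor, sogalne, sogalpa, sogalrunsar, sogalsar, sogalta, sogaltorlulu, soro): 40 nodes
  'v'-branch (ven): 3 nodes
Sum: 51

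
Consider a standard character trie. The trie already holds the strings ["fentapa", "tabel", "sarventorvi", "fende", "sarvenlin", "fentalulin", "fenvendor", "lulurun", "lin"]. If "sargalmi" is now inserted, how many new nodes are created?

5

"sar" is already a path in the trie; the remaining "galmi" must be added.
So 8 − 3 = 5 new nodes.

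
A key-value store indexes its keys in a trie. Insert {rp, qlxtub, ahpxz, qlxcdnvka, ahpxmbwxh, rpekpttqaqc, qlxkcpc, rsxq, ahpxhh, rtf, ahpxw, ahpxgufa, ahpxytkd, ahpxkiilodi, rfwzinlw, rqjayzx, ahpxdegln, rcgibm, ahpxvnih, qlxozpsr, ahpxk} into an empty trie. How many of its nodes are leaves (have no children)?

19

A leaf is a node with no children — equivalently, the end of a word that is not a proper prefix of any other stored word.
Those words: "ahpxdegln", "ahpxgufa", "ahpxhh", "ahpxkiilodi", "ahpxmbwxh", "ahpxvnih", "ahpxw", "ahpxytkd", "ahpxz", "qlxcdnvka", "qlxkcpc", "qlxozpsr", "qlxtub", "rcgibm", "rfwzinlw", "rpekpttqaqc", "rqjayzx", "rsxq", "rtf"
Leaf count: 19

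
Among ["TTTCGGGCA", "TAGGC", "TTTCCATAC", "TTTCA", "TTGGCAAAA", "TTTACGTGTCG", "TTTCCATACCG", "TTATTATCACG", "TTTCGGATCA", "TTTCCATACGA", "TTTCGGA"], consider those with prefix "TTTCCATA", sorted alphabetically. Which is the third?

Words with prefix "TTTCCATA", in lexicographic order: "TTTCCATAC", "TTTCCATACCG", "TTTCCATACGA"
Position 3: TTTCCATACGA

TTTCCATACGA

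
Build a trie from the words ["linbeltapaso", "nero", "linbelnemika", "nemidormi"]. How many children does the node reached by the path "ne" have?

Follow the path "ne" to its node, then look at its outgoing edges.
Characters that immediately follow "ne" among the stored strings: {m, r}.
That node has 2 child edges.

2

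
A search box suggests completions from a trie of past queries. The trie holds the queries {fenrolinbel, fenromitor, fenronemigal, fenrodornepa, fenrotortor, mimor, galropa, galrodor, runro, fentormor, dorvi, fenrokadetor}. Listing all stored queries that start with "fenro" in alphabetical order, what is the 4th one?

Filter for "fenro…" and sort: "fenrodornepa", "fenrokadetor", "fenrolinbel", "fenromitor", "fenronemigal", "fenrotortor"
Position 4: fenromitor

fenromitor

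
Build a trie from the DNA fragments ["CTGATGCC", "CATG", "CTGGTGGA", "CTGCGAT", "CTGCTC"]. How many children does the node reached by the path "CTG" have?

3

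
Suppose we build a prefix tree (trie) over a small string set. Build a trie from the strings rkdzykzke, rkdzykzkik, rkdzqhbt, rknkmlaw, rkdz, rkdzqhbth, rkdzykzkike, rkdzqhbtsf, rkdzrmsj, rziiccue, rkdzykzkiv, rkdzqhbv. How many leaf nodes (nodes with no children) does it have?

A leaf is a node with no children — equivalently, the end of a word that is not a proper prefix of any other stored word.
Those words: "rkdzqhbth", "rkdzqhbtsf", "rkdzqhbv", "rkdzrmsj", "rkdzykzke", "rkdzykzkike", "rkdzykzkiv", "rknkmlaw", "rziiccue"
Leaf count: 9

9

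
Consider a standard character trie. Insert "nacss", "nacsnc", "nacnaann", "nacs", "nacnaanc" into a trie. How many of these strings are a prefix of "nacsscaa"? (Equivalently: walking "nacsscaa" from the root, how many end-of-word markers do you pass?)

Walk "nacsscaa" from the root; an end-of-word marker is hit whenever a stored word is a prefix of "nacsscaa".
Prefixes of the query that are stored words: "nacs", "nacss"
Count: 2

2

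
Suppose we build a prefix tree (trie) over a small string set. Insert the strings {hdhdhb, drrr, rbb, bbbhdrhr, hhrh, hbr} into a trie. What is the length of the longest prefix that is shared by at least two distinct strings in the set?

1

Equivalently: take the maximum, over all pairs, of their longest common prefix length.
e.g. "hbr" and "hdhdhb" share the prefix "h" of length 1; no pair shares a longer one.
Longest shared-prefix length: 1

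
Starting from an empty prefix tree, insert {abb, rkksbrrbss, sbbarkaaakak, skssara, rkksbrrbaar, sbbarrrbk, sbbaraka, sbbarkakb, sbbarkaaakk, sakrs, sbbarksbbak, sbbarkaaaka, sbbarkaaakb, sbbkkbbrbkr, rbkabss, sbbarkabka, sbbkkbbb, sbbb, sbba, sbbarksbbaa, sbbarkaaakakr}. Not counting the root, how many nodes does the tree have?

75

Trace insertions, counting only characters that open a new branch:
  "abb" → 3 new (a, b, b)
  "rkksbrrbss" → 10 new (r, k, k, s, b, r, r, b, s, s)
  "sbbarkaaakak" → 12 new (s, b, b, a, r, k, a, a, a, k, a, k)
  "skssara" → prefix "s" already present; 6 new (k, s, s, a, r, a)
  "rkksbrrbaar" → prefix "rkksbrrb" already present; 3 new (a, a, r)
  "sbbarrrbk" → prefix "sbbar" already present; 4 new (r, r, b, k)
  "sbbaraka" → prefix "sbbar" already present; 3 new (a, k, a)
  "sbbarkakb" → prefix "sbbarka" already present; 2 new (k, b)
  "sbbarkaaakk" → prefix "sbbarkaaak" already present; 1 new (k)
  "sakrs" → prefix "s" already present; 4 new (a, k, r, s)
  "sbbarksbbak" → prefix "sbbark" already present; 5 new (s, b, b, a, k)
  "sbbarkaaaka" → prefix "sbbarkaaaka" already present; 0 new (none)
  "sbbarkaaakb" → prefix "sbbarkaaak" already present; 1 new (b)
  "sbbkkbbrbkr" → prefix "sbb" already present; 8 new (k, k, b, b, r, b, k, r)
  "rbkabss" → prefix "r" already present; 6 new (b, k, a, b, s, s)
  "sbbarkabka" → prefix "sbbarka" already present; 3 new (b, k, a)
  "sbbkkbbb" → prefix "sbbkkbb" already present; 1 new (b)
  "sbbb" → prefix "sbb" already present; 1 new (b)
  "sbba" → prefix "sbba" already present; 0 new (none)
  "sbbarksbbaa" → prefix "sbbarksbba" already present; 1 new (a)
  "sbbarkaaakakr" → prefix "sbbarkaaakak" already present; 1 new (r)
Total nodes = 3 + 10 + 12 + 6 + 3 + 4 + 3 + 2 + 1 + 4 + 5 + 0 + 1 + 8 + 6 + 3 + 1 + 1 + 0 + 1 + 1 = 75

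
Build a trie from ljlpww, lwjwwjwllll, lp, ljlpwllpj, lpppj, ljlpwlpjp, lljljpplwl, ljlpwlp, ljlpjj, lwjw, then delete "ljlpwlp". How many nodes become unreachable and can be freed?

After clearing the end-marker at "ljlpwlp", prune upward until reaching a node still needed by another word.
Every node on "ljlpwlp" is still needed (e.g. by "ljlpwlpjp"), so nothing is freed.
Nodes removed: 0

0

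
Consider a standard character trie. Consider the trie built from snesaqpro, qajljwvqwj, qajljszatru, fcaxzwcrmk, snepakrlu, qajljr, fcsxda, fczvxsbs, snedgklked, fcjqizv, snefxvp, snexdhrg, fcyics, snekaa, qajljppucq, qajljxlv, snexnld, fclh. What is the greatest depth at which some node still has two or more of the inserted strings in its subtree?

The deepest shared node is where two words last agree before diverging.
e.g. "qajljppucq" and "qajljr" share the prefix "qajlj" of length 5; no pair shares a longer one.
Longest shared-prefix length: 5

5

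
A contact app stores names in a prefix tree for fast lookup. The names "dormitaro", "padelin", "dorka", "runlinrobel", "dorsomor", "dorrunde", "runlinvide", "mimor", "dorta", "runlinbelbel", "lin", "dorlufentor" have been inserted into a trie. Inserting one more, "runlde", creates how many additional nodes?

2

The longest prefix of "runlde" already in the trie is "runl" (length 4).
Each of the 2 remaining characters creates one node.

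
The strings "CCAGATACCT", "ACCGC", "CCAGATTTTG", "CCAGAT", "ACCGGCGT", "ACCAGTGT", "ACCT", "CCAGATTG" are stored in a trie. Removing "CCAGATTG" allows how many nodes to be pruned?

1

A node on "CCAGATTG"'s path can go only if nothing else ends at it or branches off below it.
The suffix "G" (1 node) is used only by "CCAGATTG"; the node for "CCAGATT" still has the child "T", so pruning stops there.
Nodes removed: 1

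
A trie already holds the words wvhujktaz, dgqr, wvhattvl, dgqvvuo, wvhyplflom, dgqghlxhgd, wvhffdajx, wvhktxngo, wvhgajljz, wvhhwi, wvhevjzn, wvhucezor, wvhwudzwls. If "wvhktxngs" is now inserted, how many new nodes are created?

1

Walking "wvhktxngs" from the root, the first 8 characters ("wvhktxng") follow existing edges; "s" is the first miss.
Each of the 1 remaining characters creates one node.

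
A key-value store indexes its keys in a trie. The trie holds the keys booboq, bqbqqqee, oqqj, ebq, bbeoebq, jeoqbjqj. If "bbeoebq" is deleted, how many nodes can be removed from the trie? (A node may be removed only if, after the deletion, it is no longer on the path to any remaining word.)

6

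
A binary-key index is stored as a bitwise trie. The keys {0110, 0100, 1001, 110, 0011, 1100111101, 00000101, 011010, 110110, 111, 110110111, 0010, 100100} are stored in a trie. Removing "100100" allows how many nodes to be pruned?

2

Walk "100100" from the leaf back toward the root, removing each node that no remaining word uses.
The suffix "00" (2 nodes) is used only by "100100"; "1001" is itself a stored word, so pruning stops there.
Nodes removed: 2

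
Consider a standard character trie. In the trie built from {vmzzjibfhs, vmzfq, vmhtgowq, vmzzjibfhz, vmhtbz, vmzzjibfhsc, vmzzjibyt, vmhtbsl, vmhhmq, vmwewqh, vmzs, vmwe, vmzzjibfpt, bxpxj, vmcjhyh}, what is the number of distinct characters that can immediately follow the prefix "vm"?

4

Follow the path "vm" to its node, then look at its outgoing edges.
Distinct next characters after "vm": c, h, w, z.
That node has 4 child edges.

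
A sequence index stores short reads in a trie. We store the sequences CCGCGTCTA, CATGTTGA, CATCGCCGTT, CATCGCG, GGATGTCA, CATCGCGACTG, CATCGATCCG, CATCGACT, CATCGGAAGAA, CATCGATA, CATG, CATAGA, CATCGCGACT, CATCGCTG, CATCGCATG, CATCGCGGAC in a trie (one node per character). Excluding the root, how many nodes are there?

61

Insert word by word; a character creates a node only if that edge doesn't already exist:
  "CCGCGTCTA" → 9 new (C, C, G, C, G, T, C, T, A)
  "CATGTTGA" → prefix "C" already present; 7 new (A, T, G, T, T, G, A)
  "CATCGCCGTT" → prefix "CAT" already present; 7 new (C, G, C, C, G, T, T)
  "CATCGCG" → prefix "CATCGC" already present; 1 new (G)
  "GGATGTCA" → 8 new (G, G, A, T, G, T, C, A)
  "CATCGCGACTG" → prefix "CATCGCG" already present; 4 new (A, C, T, G)
  "CATCGATCCG" → prefix "CATCG" already present; 5 new (A, T, C, C, G)
  "CATCGACT" → prefix "CATCGA" already present; 2 new (C, T)
  "CATCGGAAGAA" → prefix "CATCG" already present; 6 new (G, A, A, G, A, A)
  "CATCGATA" → prefix "CATCGAT" already present; 1 new (A)
  "CATG" → prefix "CATG" already present; 0 new (none)
  "CATAGA" → prefix "CAT" already present; 3 new (A, G, A)
  "CATCGCGACT" → prefix "CATCGCGACT" already present; 0 new (none)
  "CATCGCTG" → prefix "CATCGC" already present; 2 new (T, G)
  "CATCGCATG" → prefix "CATCGC" already present; 3 new (A, T, G)
  "CATCGCGGAC" → prefix "CATCGCG" already present; 3 new (G, A, C)
Total nodes = 9 + 7 + 7 + 1 + 8 + 4 + 5 + 2 + 6 + 1 + 0 + 3 + 0 + 2 + 3 + 3 = 61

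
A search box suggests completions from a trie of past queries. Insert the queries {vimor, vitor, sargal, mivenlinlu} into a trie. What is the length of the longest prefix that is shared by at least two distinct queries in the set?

Look for the deepest trie node that still has at least two words in its subtree.
"vimor" and "vitor" agree on "vi" (2 characters) before diverging; nothing deeper is shared.
Longest shared-prefix length: 2

2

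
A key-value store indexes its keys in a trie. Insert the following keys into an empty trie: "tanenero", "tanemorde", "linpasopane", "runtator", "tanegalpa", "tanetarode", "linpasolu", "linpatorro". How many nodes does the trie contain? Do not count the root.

50

Count nodes per top-level branch (shared prefixes stored once):
  'l'-branch (linpasolu, linpasopane, linpatorro): 18 nodes
  'r'-branch (runtator): 8 nodes
  't'-branch (tanegalpa, tanemorde, tanenero, tanetarode): 24 nodes
Sum: 50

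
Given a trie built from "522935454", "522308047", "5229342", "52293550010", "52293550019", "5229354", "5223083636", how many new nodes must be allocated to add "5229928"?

The longest prefix of "5229928" already in the trie is "5229" (length 4).
So 7 − 4 = 3 new nodes.

3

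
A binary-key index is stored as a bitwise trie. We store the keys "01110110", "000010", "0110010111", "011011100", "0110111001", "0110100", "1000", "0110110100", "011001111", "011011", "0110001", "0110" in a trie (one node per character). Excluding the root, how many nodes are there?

41

Insert word by word; a character creates a node only if that edge doesn't already exist:
  "01110110" → 8 new (0, 1, 1, 1, 0, 1, 1, 0)
  "000010" → prefix "0" already present; 5 new (0, 0, 0, 1, 0)
  "0110010111" → prefix "011" already present; 7 new (0, 0, 1, 0, 1, 1, 1)
  "011011100" → prefix "0110" already present; 5 new (1, 1, 1, 0, 0)
  "0110111001" → prefix "011011100" already present; 1 new (1)
  "0110100" → prefix "01101" already present; 2 new (0, 0)
  "1000" → 4 new (1, 0, 0, 0)
  "0110110100" → prefix "011011" already present; 4 new (0, 1, 0, 0)
  "011001111" → prefix "011001" already present; 3 new (1, 1, 1)
  "011011" → prefix "011011" already present; 0 new (none)
  "0110001" → prefix "01100" already present; 2 new (0, 1)
  "0110" → prefix "0110" already present; 0 new (none)
Total nodes = 8 + 5 + 7 + 5 + 1 + 2 + 4 + 4 + 3 + 0 + 2 + 0 = 41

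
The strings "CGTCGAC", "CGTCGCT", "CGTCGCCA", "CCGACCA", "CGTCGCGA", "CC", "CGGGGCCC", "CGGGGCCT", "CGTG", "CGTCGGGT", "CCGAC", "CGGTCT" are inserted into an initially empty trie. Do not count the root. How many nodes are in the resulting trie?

33

Trie structure (* marks end of a word):
(root)
└─ C
   ├─ C *
   │  └─ G
   │     └─ A
   │        └─ C *
   │           └─ C
   │              └─ A *
   └─ G
      ├─ G
      │  ├─ G
      │  │  └─ G
      │  │     └─ C
      │  │        └─ C
      │  │           ├─ C *
      │  │           └─ T *
      │  └─ T
      │     └─ C
      │        └─ T *
      └─ T
         ├─ C
         │  └─ G
         │     ├─ A
         │     │  └─ C *
         │     ├─ C
         │     │  ├─ C
         │     │  │  └─ A *
         │     │  ├─ G
         │     │  │  └─ A *
         │     │  └─ T *
         │     └─ G
         │        └─ G
         │           └─ T *
         └─ G *
Counting every labelled node above: 33.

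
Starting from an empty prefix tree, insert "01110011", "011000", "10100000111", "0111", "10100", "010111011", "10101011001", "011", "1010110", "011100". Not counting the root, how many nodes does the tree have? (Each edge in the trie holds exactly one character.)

38

Trace insertions, counting only characters that open a new branch:
  "01110011" → 8 new (0, 1, 1, 1, 0, 0, 1, 1)
  "011000" → prefix "011" already present; 3 new (0, 0, 0)
  "10100000111" → 11 new (1, 0, 1, 0, 0, 0, 0, 0, 1, 1, 1)
  "0111" → prefix "0111" already present; 0 new (none)
  "10100" → prefix "10100" already present; 0 new (none)
  "010111011" → prefix "01" already present; 7 new (0, 1, 1, 1, 0, 1, 1)
  "10101011001" → prefix "1010" already present; 7 new (1, 0, 1, 1, 0, 0, 1)
  "011" → prefix "011" already present; 0 new (none)
  "1010110" → prefix "10101" already present; 2 new (1, 0)
  "011100" → prefix "011100" already present; 0 new (none)
Total nodes = 8 + 3 + 11 + 0 + 0 + 7 + 7 + 0 + 2 + 0 = 38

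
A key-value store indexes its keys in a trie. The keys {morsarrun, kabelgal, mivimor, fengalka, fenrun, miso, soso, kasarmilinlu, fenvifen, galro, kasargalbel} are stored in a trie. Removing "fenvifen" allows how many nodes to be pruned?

Walk "fenvifen" from the leaf back toward the root, removing each node that no remaining word uses.
The suffix "vifen" (5 nodes) is used only by "fenvifen"; the node for "fen" still has the child "g", so pruning stops there.
Nodes removed: 5

5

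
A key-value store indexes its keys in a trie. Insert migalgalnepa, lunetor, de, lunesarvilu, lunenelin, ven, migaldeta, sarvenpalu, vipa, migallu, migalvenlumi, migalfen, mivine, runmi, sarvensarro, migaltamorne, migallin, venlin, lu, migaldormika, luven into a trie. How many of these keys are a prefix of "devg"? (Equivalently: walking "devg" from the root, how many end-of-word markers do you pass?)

Walk "devg" from the root; an end-of-word marker is hit whenever a stored word is a prefix of "devg".
Prefixes of the query that are stored words: "de"
Count: 1

1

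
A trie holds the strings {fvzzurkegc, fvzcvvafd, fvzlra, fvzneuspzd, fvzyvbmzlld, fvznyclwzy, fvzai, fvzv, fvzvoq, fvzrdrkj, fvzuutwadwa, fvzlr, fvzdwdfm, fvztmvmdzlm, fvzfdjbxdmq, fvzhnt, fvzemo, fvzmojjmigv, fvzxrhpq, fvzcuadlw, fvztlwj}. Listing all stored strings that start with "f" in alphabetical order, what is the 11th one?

Words with prefix "f", in lexicographic order: "fvzai", "fvzcuadlw", "fvzcvvafd", "fvzdwdfm", "fvzemo", "fvzfdjbxdmq", "fvzhnt", "fvzlr", "fvzlra", "fvzmojjmigv", "fvzneuspzd", "fvznyclwzy", "fvzrdrkj", "fvztlwj", "fvztmvmdzlm", "fvzuutwadwa", "fvzv", "fvzvoq", "fvzxrhpq", "fvzyvbmzlld", "fvzzurkegc"
The 11th is fvzneuspzd.

fvzneuspzd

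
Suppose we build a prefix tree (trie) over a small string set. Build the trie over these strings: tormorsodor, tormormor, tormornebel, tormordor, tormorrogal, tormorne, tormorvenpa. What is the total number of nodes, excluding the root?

Trie structure (* marks end of a word):
(root)
└─ t
   └─ o
      └─ r
         └─ m
            └─ o
               └─ r
                  ├─ d
                  │  └─ o
                  │     └─ r *
                  ├─ m
                  │  └─ o
                  │     └─ r *
                  ├─ n
                  │  └─ e *
                  │     └─ b
                  │        └─ e
                  │           └─ l *
                  ├─ r
                  │  └─ o
                  │     └─ g
                  │        └─ a
                  │           └─ l *
                  ├─ s
                  │  └─ o
                  │     └─ d
                  │        └─ o
                  │           └─ r *
                  └─ v
                     └─ e
                        └─ n
                           └─ p
                              └─ a *
Counting every labelled node above: 32.

32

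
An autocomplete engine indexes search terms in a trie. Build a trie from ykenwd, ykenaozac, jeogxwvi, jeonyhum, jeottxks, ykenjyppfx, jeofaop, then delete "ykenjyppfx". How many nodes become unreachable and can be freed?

6

A node on "ykenjyppfx"'s path can go only if nothing else ends at it or branches off below it.
The suffix "jyppfx" (6 nodes) is used only by "ykenjyppfx"; the node for "yken" still has the child "w", so pruning stops there.
Nodes removed: 6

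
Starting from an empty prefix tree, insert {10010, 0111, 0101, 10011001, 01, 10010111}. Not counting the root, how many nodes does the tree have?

Trace insertions, counting only characters that open a new branch:
  "10010" → 5 new (1, 0, 0, 1, 0)
  "0111" → 4 new (0, 1, 1, 1)
  "0101" → prefix "01" already present; 2 new (0, 1)
  "10011001" → prefix "1001" already present; 4 new (1, 0, 0, 1)
  "01" → prefix "01" already present; 0 new (none)
  "10010111" → prefix "10010" already present; 3 new (1, 1, 1)
Total nodes = 5 + 4 + 2 + 4 + 0 + 3 = 18

18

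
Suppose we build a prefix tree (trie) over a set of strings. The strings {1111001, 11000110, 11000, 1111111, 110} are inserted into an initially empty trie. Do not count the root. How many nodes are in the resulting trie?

16

For each word, the new-node count is its length minus the longest prefix already in the trie:
  "1111001" → 7 new (1, 1, 1, 1, 0, 0, 1)
  "11000110" → prefix "11" already present; 6 new (0, 0, 0, 1, 1, 0)
  "11000" → prefix "11000" already present; 0 new (none)
  "1111111" → prefix "1111" already present; 3 new (1, 1, 1)
  "110" → prefix "110" already present; 0 new (none)
Total nodes = 7 + 6 + 0 + 3 + 0 = 16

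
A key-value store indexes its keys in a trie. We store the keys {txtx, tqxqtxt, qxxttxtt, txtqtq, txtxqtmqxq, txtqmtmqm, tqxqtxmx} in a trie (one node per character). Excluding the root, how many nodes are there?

34

Count nodes per top-level branch (shared prefixes stored once):
  'q'-branch (qxxttxtt): 8 nodes
  't'-branch (tqxqtxmx, tqxqtxt, txtqmtmqm, txtqtq, txtx, txtxqtmqxq): 26 nodes
Sum: 34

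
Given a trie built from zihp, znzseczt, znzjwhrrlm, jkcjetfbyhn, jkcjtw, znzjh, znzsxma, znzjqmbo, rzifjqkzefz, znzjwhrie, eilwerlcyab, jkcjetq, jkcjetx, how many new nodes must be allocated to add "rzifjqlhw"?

3

Walking "rzifjqlhw" from the root, the first 6 characters ("rzifjq") follow existing edges; "l" is the first miss.
New nodes needed: |"rzifjqlhw"| − 6 = 9 − 6 = 3.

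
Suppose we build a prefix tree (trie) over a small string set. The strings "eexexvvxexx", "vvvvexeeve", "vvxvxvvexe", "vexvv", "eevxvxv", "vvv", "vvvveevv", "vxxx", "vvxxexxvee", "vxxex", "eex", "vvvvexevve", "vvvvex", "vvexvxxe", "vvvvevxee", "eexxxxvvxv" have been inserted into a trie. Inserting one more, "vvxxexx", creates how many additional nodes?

Every character of "vvxxexx" already lies on an existing path (it is a prefix of some stored word).
No new nodes are needed: 0.

0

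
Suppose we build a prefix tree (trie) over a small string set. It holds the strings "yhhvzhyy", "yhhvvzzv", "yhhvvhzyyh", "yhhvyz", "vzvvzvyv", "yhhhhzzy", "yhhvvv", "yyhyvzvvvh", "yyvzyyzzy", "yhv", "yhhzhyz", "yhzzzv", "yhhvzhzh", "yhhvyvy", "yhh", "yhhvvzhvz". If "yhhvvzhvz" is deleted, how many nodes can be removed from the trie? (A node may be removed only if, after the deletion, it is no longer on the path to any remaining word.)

A node on "yhhvvzhvz"'s path can go only if nothing else ends at it or branches off below it.
The suffix "hvz" (3 nodes) is used only by "yhhvvzhvz"; the node for "yhhvvz" still has the child "z", so pruning stops there.
Nodes removed: 3

3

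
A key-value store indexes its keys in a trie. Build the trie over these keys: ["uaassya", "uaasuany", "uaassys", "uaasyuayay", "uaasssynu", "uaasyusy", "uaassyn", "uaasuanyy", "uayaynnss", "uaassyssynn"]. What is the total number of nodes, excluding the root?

Trie structure (* marks end of a word):
(root)
└─ u
   └─ a
      ├─ a
      │  └─ s
      │     ├─ s
      │     │  ├─ s
      │     │  │  └─ y
      │     │  │     └─ n
      │     │  │        └─ u *
      │     │  └─ y
      │     │     ├─ a *
      │     │     ├─ n *
      │     │     └─ s *
      │     │        └─ s
      │     │           └─ y
      │     │              └─ n
      │     │                 └─ n *
      │     ├─ u
      │     │  └─ a
      │     │     └─ n
      │     │        └─ y *
      │     │           └─ y *
      │     └─ y
      │        └─ u
      │           ├─ a
      │           │  └─ y
      │           │     └─ a
      │           │        └─ y *
      │           └─ s
      │              └─ y *
      └─ y
         └─ a
            └─ y
               └─ n
                  └─ n
                     └─ s
                        └─ s *
Counting every labelled node above: 37.

37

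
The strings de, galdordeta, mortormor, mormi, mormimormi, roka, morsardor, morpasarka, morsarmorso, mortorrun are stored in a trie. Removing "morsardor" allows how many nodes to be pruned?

3

After clearing the end-marker at "morsardor", prune upward until reaching a node still needed by another word.
The suffix "dor" (3 nodes) is used only by "morsardor"; the node for "morsar" still has the child "m", so pruning stops there.
Nodes removed: 3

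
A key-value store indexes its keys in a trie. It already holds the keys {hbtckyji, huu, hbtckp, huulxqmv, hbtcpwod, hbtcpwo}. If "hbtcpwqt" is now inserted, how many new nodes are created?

2

"hbtcpw" is already a path in the trie; the remaining "qt" must be added.
So 8 − 6 = 2 new nodes.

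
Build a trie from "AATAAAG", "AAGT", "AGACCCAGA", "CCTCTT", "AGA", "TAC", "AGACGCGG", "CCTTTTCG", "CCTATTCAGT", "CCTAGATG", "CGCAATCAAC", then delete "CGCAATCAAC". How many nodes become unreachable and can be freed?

9

Walk "CGCAATCAAC" from the leaf back toward the root, removing each node that no remaining word uses.
The suffix "GCAATCAAC" (9 nodes) is used only by "CGCAATCAAC"; the node for "C" still has the child "C", so pruning stops there.
Nodes removed: 9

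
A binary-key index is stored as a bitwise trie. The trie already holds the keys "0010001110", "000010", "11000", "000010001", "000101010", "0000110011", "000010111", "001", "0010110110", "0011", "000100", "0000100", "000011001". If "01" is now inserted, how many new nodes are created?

"0" is already a path in the trie; the remaining "1" must be added.
Each of the 1 remaining characters creates one node.

1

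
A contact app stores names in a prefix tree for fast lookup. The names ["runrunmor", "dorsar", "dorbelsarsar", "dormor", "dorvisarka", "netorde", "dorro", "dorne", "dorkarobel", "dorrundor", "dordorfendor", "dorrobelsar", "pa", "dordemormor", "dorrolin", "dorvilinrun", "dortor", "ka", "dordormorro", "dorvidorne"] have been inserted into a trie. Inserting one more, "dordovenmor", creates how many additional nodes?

Walking "dordovenmor" from the root, the first 5 characters ("dordo") follow existing edges; "v" is the first miss.
New nodes needed: |"dordovenmor"| − 5 = 11 − 5 = 6.

6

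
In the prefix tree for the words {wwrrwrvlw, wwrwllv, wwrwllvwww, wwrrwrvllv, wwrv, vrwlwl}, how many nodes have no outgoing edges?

5

A leaf is a node with no children — equivalently, the end of a word that is not a proper prefix of any other stored word.
Those words: "vrwlwl", "wwrrwrvllv", "wwrrwrvlw", "wwrv", "wwrwllvwww"
Leaf count: 5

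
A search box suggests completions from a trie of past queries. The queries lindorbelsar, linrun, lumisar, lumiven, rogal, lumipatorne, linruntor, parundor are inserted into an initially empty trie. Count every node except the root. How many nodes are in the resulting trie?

47

For each word, the new-node count is its length minus the longest prefix already in the trie:
  "lindorbelsar" → 12 new (l, i, n, d, o, r, b, e, l, s, a, r)
  "linrun" → prefix "lin" already present; 3 new (r, u, n)
  "lumisar" → prefix "l" already present; 6 new (u, m, i, s, a, r)
  "lumiven" → prefix "lumi" already present; 3 new (v, e, n)
  "rogal" → 5 new (r, o, g, a, l)
  "lumipatorne" → prefix "lumi" already present; 7 new (p, a, t, o, r, n, e)
  "linruntor" → prefix "linrun" already present; 3 new (t, o, r)
  "parundor" → 8 new (p, a, r, u, n, d, o, r)
Total nodes = 12 + 3 + 6 + 3 + 5 + 7 + 3 + 8 = 47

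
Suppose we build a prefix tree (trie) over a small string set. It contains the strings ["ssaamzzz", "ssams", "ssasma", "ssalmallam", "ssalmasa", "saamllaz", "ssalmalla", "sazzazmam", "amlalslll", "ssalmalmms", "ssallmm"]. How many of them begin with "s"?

Traverse to the node for "s", then collect every word in that subtree.
Matches: "saamllaz", "sazzazmam", "ssaamzzz", "ssallmm", "ssalmalla", "ssalmallam", "ssalmalmms", "ssalmasa", "ssams", "ssasma"
Count: 10

10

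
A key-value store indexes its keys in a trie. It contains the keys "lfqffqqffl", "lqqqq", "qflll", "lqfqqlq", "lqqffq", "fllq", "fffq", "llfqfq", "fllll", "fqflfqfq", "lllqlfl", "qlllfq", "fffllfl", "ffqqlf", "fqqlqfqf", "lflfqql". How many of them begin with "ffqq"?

1

Filter for entries beginning with "ffqq":
Matches: "ffqqlf"
Count: 1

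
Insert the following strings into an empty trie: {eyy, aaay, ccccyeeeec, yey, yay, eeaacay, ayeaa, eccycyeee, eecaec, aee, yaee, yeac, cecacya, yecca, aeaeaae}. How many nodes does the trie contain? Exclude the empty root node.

Trace insertions, counting only characters that open a new branch:
  "eyy" → 3 new (e, y, y)
  "aaay" → 4 new (a, a, a, y)
  "ccccyeeeec" → 10 new (c, c, c, c, y, e, e, e, e, c)
  "yey" → 3 new (y, e, y)
  "yay" → prefix "y" already present; 2 new (a, y)
  "eeaacay" → prefix "e" already present; 6 new (e, a, a, c, a, y)
  "ayeaa" → prefix "a" already present; 4 new (y, e, a, a)
  "eccycyeee" → prefix "e" already present; 8 new (c, c, y, c, y, e, e, e)
  "eecaec" → prefix "ee" already present; 4 new (c, a, e, c)
  "aee" → prefix "a" already present; 2 new (e, e)
  "yaee" → prefix "ya" already present; 2 new (e, e)
  "yeac" → prefix "ye" already present; 2 new (a, c)
  "cecacya" → prefix "c" already present; 6 new (e, c, a, c, y, a)
  "yecca" → prefix "ye" already present; 3 new (c, c, a)
  "aeaeaae" → prefix "ae" already present; 5 new (a, e, a, a, e)
Total nodes = 3 + 4 + 10 + 3 + 2 + 6 + 4 + 8 + 4 + 2 + 2 + 2 + 6 + 3 + 5 = 64

64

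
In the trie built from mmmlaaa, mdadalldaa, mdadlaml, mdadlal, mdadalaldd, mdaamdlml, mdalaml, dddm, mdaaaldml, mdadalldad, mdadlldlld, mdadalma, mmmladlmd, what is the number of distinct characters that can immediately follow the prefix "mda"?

Follow the path "mda" to its node, then look at its outgoing edges.
Characters that immediately follow "mda" among the stored strings: {a, d, l}.
That node has 3 child edges.

3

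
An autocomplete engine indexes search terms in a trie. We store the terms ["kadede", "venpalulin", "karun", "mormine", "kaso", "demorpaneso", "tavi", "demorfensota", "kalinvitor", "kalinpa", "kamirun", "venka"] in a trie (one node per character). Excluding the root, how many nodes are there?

For each word, the new-node count is its length minus the longest prefix already in the trie:
  "kadede" → 6 new (k, a, d, e, d, e)
  "venpalulin" → 10 new (v, e, n, p, a, l, u, l, i, n)
  "karun" → prefix "ka" already present; 3 new (r, u, n)
  "mormine" → 7 new (m, o, r, m, i, n, e)
  "kaso" → prefix "ka" already present; 2 new (s, o)
  "demorpaneso" → 11 new (d, e, m, o, r, p, a, n, e, s, o)
  "tavi" → 4 new (t, a, v, i)
  "demorfensota" → prefix "demor" already present; 7 new (f, e, n, s, o, t, a)
  "kalinvitor" → prefix "ka" already present; 8 new (l, i, n, v, i, t, o, r)
  "kalinpa" → prefix "kalin" already present; 2 new (p, a)
  "kamirun" → prefix "ka" already present; 5 new (m, i, r, u, n)
  "venka" → prefix "ven" already present; 2 new (k, a)
Total nodes = 6 + 10 + 3 + 7 + 2 + 11 + 4 + 7 + 8 + 2 + 5 + 2 = 67

67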